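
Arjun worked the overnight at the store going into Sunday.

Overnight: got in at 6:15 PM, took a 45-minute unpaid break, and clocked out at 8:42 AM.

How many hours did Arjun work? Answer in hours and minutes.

Overnight: 6:15 PM → midnight = 5 h 45 min; midnight → 8:42 AM = 8 h 42 min; span 14 h 27 min; less 45 min break → 13 h 42 min

13 h 42 min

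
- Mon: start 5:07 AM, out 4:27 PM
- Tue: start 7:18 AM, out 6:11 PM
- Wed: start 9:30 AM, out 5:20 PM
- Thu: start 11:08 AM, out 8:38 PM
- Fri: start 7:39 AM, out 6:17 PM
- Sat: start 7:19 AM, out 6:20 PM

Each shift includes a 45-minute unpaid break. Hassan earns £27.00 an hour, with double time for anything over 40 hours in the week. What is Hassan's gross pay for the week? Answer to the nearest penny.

£1981.80

Mon: 5:07 AM–4:27 PM = 11 h 20 min; less 45 min break → 10 h 35 min
Tue: 7:18 AM–6:11 PM = 10 h 53 min; less 45 min break → 10 h 8 min
Wed: 9:30 AM–5:20 PM = 7 h 50 min; less 45 min break → 7 h 5 min
Thu: 11:08 AM–8:38 PM = 9 h 30 min; less 45 min break → 8 h 45 min
Fri: 7:39 AM–6:17 PM = 10 h 38 min; less 45 min break → 9 h 53 min
Sat: 7:19 AM–6:20 PM = 11 h 1 min; less 45 min break → 10 h 16 min
Total worked: 56 h 42 min = 3402 min.
Regular 40 h 0 min = 2400 min at £27.00/h; overtime 16 h 42 min = 1002 min at £54.00/h.
Pay = (2400 × £27.00 + 1002 × £54.00) ÷ 60 = £1981.80.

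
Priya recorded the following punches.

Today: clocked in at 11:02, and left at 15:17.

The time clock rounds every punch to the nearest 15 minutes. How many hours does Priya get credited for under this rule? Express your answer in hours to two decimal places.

Today: in 11:02→11:00, out 15:17→15:15; 4 h 15 min

4.25 hours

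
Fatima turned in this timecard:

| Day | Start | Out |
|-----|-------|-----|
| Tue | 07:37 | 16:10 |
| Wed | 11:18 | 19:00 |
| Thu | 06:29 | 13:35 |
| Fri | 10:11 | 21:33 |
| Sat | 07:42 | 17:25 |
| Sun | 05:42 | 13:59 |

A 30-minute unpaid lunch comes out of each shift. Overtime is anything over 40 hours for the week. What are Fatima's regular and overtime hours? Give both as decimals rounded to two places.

Regular 40.00 hours, overtime 9.72 hours

Tue: 07:37–16:10 = 8 h 33 min; less 30 min break → 8 h 3 min
Wed: 11:18–19:00 = 7 h 42 min; less 30 min break → 7 h 12 min
Thu: 06:29–13:35 = 7 h 6 min; less 30 min break → 6 h 36 min
Fri: 10:11–21:33 = 11 h 22 min; less 30 min break → 10 h 52 min
Sat: 07:42–17:25 = 9 h 43 min; less 30 min break → 9 h 13 min
Sun: 05:42–13:59 = 8 h 17 min; less 30 min break → 7 h 47 min
Total worked: 49 h 43 min = 49.72 h.
Threshold 40 h → overtime 9 h 43 min, regular 40 h 0 min.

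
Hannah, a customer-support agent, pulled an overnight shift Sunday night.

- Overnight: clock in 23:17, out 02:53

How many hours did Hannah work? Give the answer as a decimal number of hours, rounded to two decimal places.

Overnight: 23:17 → midnight = 0 h 43 min; midnight → 02:53 = 2 h 53 min; span 3 h 36 min

3.60 hours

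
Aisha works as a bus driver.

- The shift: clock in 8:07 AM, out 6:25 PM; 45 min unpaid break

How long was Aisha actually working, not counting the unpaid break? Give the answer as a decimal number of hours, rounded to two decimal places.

The shift: 8:07 AM–6:25 PM = 10 h 18 min; less 45 min break → 9 h 33 min

9.55 hours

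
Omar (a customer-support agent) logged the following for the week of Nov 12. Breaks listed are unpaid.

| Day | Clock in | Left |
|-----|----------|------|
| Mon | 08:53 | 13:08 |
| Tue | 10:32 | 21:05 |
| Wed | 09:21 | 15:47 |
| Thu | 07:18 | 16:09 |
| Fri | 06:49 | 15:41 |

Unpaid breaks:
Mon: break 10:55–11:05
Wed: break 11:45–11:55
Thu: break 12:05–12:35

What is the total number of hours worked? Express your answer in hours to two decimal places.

38.12 hours

Mon: 08:53–13:08 = 4 h 15 min; less 10 min break → 4 h 5 min
Tue: 10:32–21:05 = 10 h 33 min
Wed: 09:21–15:47 = 6 h 26 min; less 10 min break → 6 h 16 min
Thu: 07:18–16:09 = 8 h 51 min; less 30 min break → 8 h 21 min
Fri: 06:49–15:41 = 8 h 52 min
Total: 4 h 5 min + 10 h 33 min + 6 h 16 min + 8 h 21 min + 8 h 52 min = 38 h 7 min.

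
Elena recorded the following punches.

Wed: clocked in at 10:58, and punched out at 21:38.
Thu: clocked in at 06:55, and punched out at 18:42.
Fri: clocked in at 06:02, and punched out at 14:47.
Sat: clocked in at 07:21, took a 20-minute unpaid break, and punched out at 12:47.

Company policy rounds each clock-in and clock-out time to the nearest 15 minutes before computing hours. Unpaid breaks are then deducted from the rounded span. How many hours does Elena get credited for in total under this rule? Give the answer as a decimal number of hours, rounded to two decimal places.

Wed: in 10:58→11:00, out 21:38→21:45; 10 h 45 min
Thu: in 06:55→07:00, out 18:42→18:45; 11 h 45 min
Fri: in 06:02→06:00, out 14:47→14:45; 8 h 45 min
Sat: in 07:21→07:15, out 12:47→12:45; 5 h 30 min − 20 min = 5 h 10 min
Total credited: 36 h 25 min.

36.42 hours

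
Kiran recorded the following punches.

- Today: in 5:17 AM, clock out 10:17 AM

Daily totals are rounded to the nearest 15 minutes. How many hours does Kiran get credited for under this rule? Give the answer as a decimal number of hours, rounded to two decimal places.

Today: 5:17 AM–10:17 AM = 5 h 0 min → rounds to 5 h 0 min

5.00 hours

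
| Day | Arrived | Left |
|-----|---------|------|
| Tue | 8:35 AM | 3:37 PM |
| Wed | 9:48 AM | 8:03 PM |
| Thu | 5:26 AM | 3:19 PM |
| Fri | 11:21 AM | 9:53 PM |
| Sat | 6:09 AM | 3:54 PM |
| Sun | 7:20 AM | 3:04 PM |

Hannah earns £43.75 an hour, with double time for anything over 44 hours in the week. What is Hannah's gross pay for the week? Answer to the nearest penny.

Tue: 8:35 AM–3:37 PM = 7 h 2 min
Wed: 9:48 AM–8:03 PM = 10 h 15 min
Thu: 5:26 AM–3:19 PM = 9 h 53 min
Fri: 11:21 AM–9:53 PM = 10 h 32 min
Sat: 6:09 AM–3:54 PM = 9 h 45 min
Sun: 7:20 AM–3:04 PM = 7 h 44 min
Total worked: 55 h 11 min = 3311 min.
Regular 44 h 0 min = 2640 min at £43.75/h; overtime 11 h 11 min = 671 min at £87.50/h.
Pay = (2640 × £43.75 + 671 × £87.50) ÷ 60 = £2903.54.

£2903.54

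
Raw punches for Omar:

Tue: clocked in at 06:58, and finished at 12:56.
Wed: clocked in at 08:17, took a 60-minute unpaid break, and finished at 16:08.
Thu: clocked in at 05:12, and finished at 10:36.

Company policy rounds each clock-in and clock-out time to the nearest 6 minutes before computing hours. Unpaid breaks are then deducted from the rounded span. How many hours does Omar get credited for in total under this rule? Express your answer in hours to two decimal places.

18.10 hours

Tue: in 06:58→07:00, out 12:56→12:54; 5 h 54 min
Wed: in 08:17→08:18, out 16:08→16:06; 7 h 48 min − 60 min = 6 h 48 min
Thu: in 05:12→05:12, out 10:36→10:36; 5 h 24 min
Total credited: 18 h 6 min.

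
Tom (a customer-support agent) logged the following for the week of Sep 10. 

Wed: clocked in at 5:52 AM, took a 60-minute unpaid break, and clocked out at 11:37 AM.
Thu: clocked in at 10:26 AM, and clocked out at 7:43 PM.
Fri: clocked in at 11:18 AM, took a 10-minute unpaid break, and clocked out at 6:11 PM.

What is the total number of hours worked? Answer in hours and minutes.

Wed: 5:52 AM–11:37 AM = 5 h 45 min; less 60 min break → 4 h 45 min
Thu: 10:26 AM–7:43 PM = 9 h 17 min
Fri: 11:18 AM–6:11 PM = 6 h 53 min; less 10 min break → 6 h 43 min
Total: 4 h 45 min + 9 h 17 min + 6 h 43 min = 20 h 45 min.

20 h 45 min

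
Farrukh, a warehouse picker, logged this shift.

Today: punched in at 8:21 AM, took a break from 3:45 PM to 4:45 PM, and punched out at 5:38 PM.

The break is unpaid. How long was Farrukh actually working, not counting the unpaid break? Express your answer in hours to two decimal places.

Today: 8:21 AM–5:38 PM = 9 h 17 min; less 60 min break → 8 h 17 min

8.28 hours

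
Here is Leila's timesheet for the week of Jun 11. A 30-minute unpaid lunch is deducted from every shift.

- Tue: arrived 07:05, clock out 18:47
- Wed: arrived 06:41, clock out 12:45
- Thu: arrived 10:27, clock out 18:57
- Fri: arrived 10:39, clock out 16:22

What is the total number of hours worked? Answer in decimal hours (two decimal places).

29.98 hours

Tue: 07:05–18:47 = 11 h 42 min; less 30 min break → 11 h 12 min
Wed: 06:41–12:45 = 6 h 4 min; less 30 min break → 5 h 34 min
Thu: 10:27–18:57 = 8 h 30 min; less 30 min break → 8 h 0 min
Fri: 10:39–16:22 = 5 h 43 min; less 30 min break → 5 h 13 min
Total: 11 h 12 min + 5 h 34 min + 8 h 0 min + 5 h 13 min = 29 h 59 min.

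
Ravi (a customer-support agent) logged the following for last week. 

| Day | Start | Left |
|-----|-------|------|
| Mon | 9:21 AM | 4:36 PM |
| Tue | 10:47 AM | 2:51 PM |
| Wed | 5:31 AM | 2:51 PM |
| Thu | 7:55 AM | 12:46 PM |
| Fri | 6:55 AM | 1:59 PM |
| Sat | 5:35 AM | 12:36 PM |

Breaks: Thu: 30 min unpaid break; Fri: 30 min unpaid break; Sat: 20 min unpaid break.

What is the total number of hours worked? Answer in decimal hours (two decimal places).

Mon: 9:21 AM–4:36 PM = 7 h 15 min
Tue: 10:47 AM–2:51 PM = 4 h 4 min
Wed: 5:31 AM–2:51 PM = 9 h 20 min
Thu: 7:55 AM–12:46 PM = 4 h 51 min; less 30 min break → 4 h 21 min
Fri: 6:55 AM–1:59 PM = 7 h 4 min; less 30 min break → 6 h 34 min
Sat: 5:35 AM–12:36 PM = 7 h 1 min; less 20 min break → 6 h 41 min
Total: 7 h 15 min + 4 h 4 min + 9 h 20 min + 4 h 21 min + 6 h 34 min + 6 h 41 min = 38 h 15 min.

38.25 hours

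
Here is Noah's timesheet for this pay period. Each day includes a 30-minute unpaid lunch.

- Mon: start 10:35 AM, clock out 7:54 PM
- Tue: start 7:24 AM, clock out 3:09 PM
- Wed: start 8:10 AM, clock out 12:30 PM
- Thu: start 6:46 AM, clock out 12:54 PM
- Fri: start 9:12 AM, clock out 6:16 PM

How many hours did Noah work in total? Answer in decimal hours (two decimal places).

Mon: 10:35 AM–7:54 PM = 9 h 19 min; less 30 min break → 8 h 49 min
Tue: 7:24 AM–3:09 PM = 7 h 45 min; less 30 min break → 7 h 15 min
Wed: 8:10 AM–12:30 PM = 4 h 20 min; less 30 min break → 3 h 50 min
Thu: 6:46 AM–12:54 PM = 6 h 8 min; less 30 min break → 5 h 38 min
Fri: 9:12 AM–6:16 PM = 9 h 4 min; less 30 min break → 8 h 34 min
Total: 8 h 49 min + 7 h 15 min + 3 h 50 min + 5 h 38 min + 8 h 34 min = 34 h 6 min.

34.10 hours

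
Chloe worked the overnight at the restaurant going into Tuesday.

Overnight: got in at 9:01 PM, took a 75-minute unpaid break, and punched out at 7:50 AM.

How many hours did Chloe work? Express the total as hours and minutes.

Overnight: 9:01 PM → midnight = 2 h 59 min; midnight → 7:50 AM = 7 h 50 min; span 10 h 49 min; less 75 min break → 9 h 34 min

9 h 34 min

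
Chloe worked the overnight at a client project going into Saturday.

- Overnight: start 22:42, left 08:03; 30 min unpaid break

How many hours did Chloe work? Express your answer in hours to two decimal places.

8.85 hours

Overnight: 22:42 → midnight = 1 h 18 min; midnight → 08:03 = 8 h 3 min; span 9 h 21 min; less 30 min break → 8 h 51 min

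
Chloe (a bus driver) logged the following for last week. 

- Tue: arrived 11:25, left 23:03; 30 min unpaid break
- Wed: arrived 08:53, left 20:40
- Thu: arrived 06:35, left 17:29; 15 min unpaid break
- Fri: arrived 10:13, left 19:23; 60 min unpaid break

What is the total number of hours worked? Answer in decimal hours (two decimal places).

Tue: 11:25–23:03 = 11 h 38 min; less 30 min break → 11 h 8 min
Wed: 08:53–20:40 = 11 h 47 min
Thu: 06:35–17:29 = 10 h 54 min; less 15 min break → 10 h 39 min
Fri: 10:13–19:23 = 9 h 10 min; less 60 min break → 8 h 10 min
Total: 11 h 8 min + 11 h 47 min + 10 h 39 min + 8 h 10 min = 41 h 44 min.

41.73 hours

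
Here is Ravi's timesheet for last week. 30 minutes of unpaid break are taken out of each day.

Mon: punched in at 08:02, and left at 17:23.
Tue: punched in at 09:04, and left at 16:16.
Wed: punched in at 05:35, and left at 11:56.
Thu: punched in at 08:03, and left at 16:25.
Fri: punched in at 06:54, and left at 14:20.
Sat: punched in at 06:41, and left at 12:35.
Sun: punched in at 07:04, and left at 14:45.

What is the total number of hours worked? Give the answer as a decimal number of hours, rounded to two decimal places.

48.78 hours

Mon: 08:02–17:23 = 9 h 21 min; less 30 min break → 8 h 51 min
Tue: 09:04–16:16 = 7 h 12 min; less 30 min break → 6 h 42 min
Wed: 05:35–11:56 = 6 h 21 min; less 30 min break → 5 h 51 min
Thu: 08:03–16:25 = 8 h 22 min; less 30 min break → 7 h 52 min
Fri: 06:54–14:20 = 7 h 26 min; less 30 min break → 6 h 56 min
Sat: 06:41–12:35 = 5 h 54 min; less 30 min break → 5 h 24 min
Sun: 07:04–14:45 = 7 h 41 min; less 30 min break → 7 h 11 min
Total: 8 h 51 min + 6 h 42 min + 5 h 51 min + 7 h 52 min + 6 h 56 min + 5 h 24 min + 7 h 11 min = 48 h 47 min.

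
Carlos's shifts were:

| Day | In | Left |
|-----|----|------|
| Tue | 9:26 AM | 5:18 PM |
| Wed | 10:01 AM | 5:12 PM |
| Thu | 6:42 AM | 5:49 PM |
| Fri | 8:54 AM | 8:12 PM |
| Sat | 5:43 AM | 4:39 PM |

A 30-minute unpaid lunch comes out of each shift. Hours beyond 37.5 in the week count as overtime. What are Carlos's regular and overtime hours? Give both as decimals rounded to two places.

Regular 37.50 hours, overtime 8.40 hours

Tue: 9:26 AM–5:18 PM = 7 h 52 min; less 30 min break → 7 h 22 min
Wed: 10:01 AM–5:12 PM = 7 h 11 min; less 30 min break → 6 h 41 min
Thu: 6:42 AM–5:49 PM = 11 h 7 min; less 30 min break → 10 h 37 min
Fri: 8:54 AM–8:12 PM = 11 h 18 min; less 30 min break → 10 h 48 min
Sat: 5:43 AM–4:39 PM = 10 h 56 min; less 30 min break → 10 h 26 min
Total worked: 45 h 54 min = 45.90 h.
Threshold 37.5 h → overtime 8 h 24 min, regular 37 h 30 min.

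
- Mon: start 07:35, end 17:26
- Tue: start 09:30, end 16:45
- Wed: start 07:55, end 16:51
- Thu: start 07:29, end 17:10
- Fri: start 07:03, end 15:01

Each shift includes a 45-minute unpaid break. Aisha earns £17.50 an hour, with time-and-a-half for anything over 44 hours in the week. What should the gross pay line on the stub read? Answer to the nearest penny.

£698.83

Mon: 07:35–17:26 = 9 h 51 min; less 45 min break → 9 h 6 min
Tue: 09:30–16:45 = 7 h 15 min; less 45 min break → 6 h 30 min
Wed: 07:55–16:51 = 8 h 56 min; less 45 min break → 8 h 11 min
Thu: 07:29–17:10 = 9 h 41 min; less 45 min break → 8 h 56 min
Fri: 07:03–15:01 = 7 h 58 min; less 45 min break → 7 h 13 min
Total worked: 39 h 56 min = 2396 min.
Regular 39 h 56 min = 2396 min at £17.50/h; overtime 0 h 0 min = 0 min at £26.25/h.
Pay = (2396 × £17.50 + 0 × £26.25) ÷ 60 = £698.83.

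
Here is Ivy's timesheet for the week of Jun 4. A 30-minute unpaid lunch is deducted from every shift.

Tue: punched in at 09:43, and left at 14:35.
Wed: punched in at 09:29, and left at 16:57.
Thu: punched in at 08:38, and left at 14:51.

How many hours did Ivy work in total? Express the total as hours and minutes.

Tue: 09:43–14:35 = 4 h 52 min; less 30 min break → 4 h 22 min
Wed: 09:29–16:57 = 7 h 28 min; less 30 min break → 6 h 58 min
Thu: 08:38–14:51 = 6 h 13 min; less 30 min break → 5 h 43 min
Total: 4 h 22 min + 6 h 58 min + 5 h 43 min = 17 h 3 min.

17 h 3 min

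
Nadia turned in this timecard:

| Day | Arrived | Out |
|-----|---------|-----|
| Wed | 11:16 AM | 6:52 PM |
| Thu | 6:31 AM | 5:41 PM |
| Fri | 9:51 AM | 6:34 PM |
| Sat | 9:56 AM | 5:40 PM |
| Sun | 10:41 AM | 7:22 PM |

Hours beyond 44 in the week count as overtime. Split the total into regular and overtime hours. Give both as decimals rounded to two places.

Regular 43.90 hours, overtime 0.00 hours

Wed: 11:16 AM–6:52 PM = 7 h 36 min
Thu: 6:31 AM–5:41 PM = 11 h 10 min
Fri: 9:51 AM–6:34 PM = 8 h 43 min
Sat: 9:56 AM–5:40 PM = 7 h 44 min
Sun: 10:41 AM–7:22 PM = 8 h 41 min
Total worked: 43 h 54 min = 43.90 h.
Threshold 44 h → overtime 0 h 0 min, regular 43 h 54 min.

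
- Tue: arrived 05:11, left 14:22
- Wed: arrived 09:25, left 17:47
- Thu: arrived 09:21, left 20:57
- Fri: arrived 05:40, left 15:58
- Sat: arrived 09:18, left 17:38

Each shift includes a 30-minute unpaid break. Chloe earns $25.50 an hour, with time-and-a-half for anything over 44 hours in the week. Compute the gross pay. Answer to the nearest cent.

$1171.09

Tue: 05:11–14:22 = 9 h 11 min; less 30 min break → 8 h 41 min
Wed: 09:25–17:47 = 8 h 22 min; less 30 min break → 7 h 52 min
Thu: 09:21–20:57 = 11 h 36 min; less 30 min break → 11 h 6 min
Fri: 05:40–15:58 = 10 h 18 min; less 30 min break → 9 h 48 min
Sat: 09:18–17:38 = 8 h 20 min; less 30 min break → 7 h 50 min
Total worked: 45 h 17 min = 2717 min.
Regular 44 h 0 min = 2640 min at $25.50/h; overtime 1 h 17 min = 77 min at $38.25/h.
Pay = (2640 × $25.50 + 77 × $38.25) ÷ 60 = $1171.09.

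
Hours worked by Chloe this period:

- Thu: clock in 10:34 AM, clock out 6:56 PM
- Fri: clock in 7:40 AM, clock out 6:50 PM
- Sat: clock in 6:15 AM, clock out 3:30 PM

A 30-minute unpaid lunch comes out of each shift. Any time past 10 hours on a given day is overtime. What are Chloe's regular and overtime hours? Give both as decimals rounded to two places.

Regular 26.62 hours, overtime 0.67 hours

Thu: 10:34 AM–6:56 PM = 8 h 22 min; less 30 min break → 7 h 52 min
Fri: 7:40 AM–6:50 PM = 11 h 10 min; less 30 min break → 10 h 40 min
Sat: 6:15 AM–3:30 PM = 9 h 15 min; less 30 min break → 8 h 45 min
Thu reg 7 h 52 min / OT 0 h 0 min; Fri reg 10 h 0 min / OT 0 h 40 min; Sat reg 8 h 45 min / OT 0 h 0 min.
Totals: regular 26 h 37 min, overtime 0 h 40 min.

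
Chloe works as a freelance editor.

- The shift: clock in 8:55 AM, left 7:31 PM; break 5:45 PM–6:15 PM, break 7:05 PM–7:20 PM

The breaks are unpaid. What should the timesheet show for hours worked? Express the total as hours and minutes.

9 h 51 min

The shift: 8:55 AM–7:31 PM = 10 h 36 min; less 45 min break → 9 h 51 min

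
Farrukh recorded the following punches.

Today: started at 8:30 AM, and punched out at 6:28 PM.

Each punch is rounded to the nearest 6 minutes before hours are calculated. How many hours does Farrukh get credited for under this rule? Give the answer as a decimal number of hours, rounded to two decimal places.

10.00 hours

Today: in 8:30 AM→8:30 AM, out 6:28 PM→6:30 PM; 10 h 0 min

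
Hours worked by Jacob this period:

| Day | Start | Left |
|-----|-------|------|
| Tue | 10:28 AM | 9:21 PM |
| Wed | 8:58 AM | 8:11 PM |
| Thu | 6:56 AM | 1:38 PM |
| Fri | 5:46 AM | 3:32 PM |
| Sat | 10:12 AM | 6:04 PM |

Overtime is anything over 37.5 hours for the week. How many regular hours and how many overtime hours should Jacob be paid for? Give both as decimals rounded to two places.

Tue: 10:28 AM–9:21 PM = 10 h 53 min
Wed: 8:58 AM–8:11 PM = 11 h 13 min
Thu: 6:56 AM–1:38 PM = 6 h 42 min
Fri: 5:46 AM–3:32 PM = 9 h 46 min
Sat: 10:12 AM–6:04 PM = 7 h 52 min
Total worked: 46 h 26 min = 46.43 h.
Threshold 37.5 h → overtime 8 h 56 min, regular 37 h 30 min.

Regular 37.50 hours, overtime 8.93 hours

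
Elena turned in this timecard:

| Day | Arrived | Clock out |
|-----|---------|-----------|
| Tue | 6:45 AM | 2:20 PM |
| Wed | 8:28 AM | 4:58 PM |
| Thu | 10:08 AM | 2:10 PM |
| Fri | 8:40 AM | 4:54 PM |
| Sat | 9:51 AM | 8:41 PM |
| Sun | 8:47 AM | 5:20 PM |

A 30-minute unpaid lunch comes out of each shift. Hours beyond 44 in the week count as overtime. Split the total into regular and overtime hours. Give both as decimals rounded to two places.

Regular 44.00 hours, overtime 0.73 hours

Tue: 6:45 AM–2:20 PM = 7 h 35 min; less 30 min break → 7 h 5 min
Wed: 8:28 AM–4:58 PM = 8 h 30 min; less 30 min break → 8 h 0 min
Thu: 10:08 AM–2:10 PM = 4 h 2 min; less 30 min break → 3 h 32 min
Fri: 8:40 AM–4:54 PM = 8 h 14 min; less 30 min break → 7 h 44 min
Sat: 9:51 AM–8:41 PM = 10 h 50 min; less 30 min break → 10 h 20 min
Sun: 8:47 AM–5:20 PM = 8 h 33 min; less 30 min break → 8 h 3 min
Total worked: 44 h 44 min = 44.73 h.
Threshold 44 h → overtime 0 h 44 min, regular 44 h 0 min.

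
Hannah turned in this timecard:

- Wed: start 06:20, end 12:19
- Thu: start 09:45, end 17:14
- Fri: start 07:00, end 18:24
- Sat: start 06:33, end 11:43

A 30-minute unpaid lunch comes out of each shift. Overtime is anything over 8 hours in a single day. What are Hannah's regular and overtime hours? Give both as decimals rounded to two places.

Wed: 06:20–12:19 = 5 h 59 min; less 30 min break → 5 h 29 min
Thu: 09:45–17:14 = 7 h 29 min; less 30 min break → 6 h 59 min
Fri: 07:00–18:24 = 11 h 24 min; less 30 min break → 10 h 54 min
Sat: 06:33–11:43 = 5 h 10 min; less 30 min break → 4 h 40 min
Wed reg 5 h 29 min / OT 0 h 0 min; Thu reg 6 h 59 min / OT 0 h 0 min; Fri reg 8 h 0 min / OT 2 h 54 min; Sat reg 4 h 40 min / OT 0 h 0 min.
Totals: regular 25 h 8 min, overtime 2 h 54 min.

Regular 25.13 hours, overtime 2.90 hours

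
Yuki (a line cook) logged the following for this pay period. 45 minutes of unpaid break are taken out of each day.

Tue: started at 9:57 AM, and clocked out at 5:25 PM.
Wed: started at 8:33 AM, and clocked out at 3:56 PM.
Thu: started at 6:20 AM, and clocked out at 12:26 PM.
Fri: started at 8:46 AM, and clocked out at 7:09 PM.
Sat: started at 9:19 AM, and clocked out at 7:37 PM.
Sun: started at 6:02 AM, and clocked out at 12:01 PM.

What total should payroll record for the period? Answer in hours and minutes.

Tue: 9:57 AM–5:25 PM = 7 h 28 min; less 45 min break → 6 h 43 min
Wed: 8:33 AM–3:56 PM = 7 h 23 min; less 45 min break → 6 h 38 min
Thu: 6:20 AM–12:26 PM = 6 h 6 min; less 45 min break → 5 h 21 min
Fri: 8:46 AM–7:09 PM = 10 h 23 min; less 45 min break → 9 h 38 min
Sat: 9:19 AM–7:37 PM = 10 h 18 min; less 45 min break → 9 h 33 min
Sun: 6:02 AM–12:01 PM = 5 h 59 min; less 45 min break → 5 h 14 min
Total: 6 h 43 min + 6 h 38 min + 5 h 21 min + 9 h 38 min + 9 h 33 min + 5 h 14 min = 43 h 7 min.

43 h 7 min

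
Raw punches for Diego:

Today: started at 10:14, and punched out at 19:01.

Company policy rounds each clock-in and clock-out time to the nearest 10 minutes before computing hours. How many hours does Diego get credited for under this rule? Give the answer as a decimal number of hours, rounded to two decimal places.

Today: in 10:14→10:10, out 19:01→19:00; 8 h 50 min

8.83 hours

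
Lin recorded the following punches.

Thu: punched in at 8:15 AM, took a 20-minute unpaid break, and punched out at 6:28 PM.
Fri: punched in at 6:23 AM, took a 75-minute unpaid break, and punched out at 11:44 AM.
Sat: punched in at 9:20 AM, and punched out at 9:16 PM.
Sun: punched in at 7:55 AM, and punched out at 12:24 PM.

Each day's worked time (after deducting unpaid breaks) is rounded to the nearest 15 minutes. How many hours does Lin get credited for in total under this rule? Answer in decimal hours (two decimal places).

30.50 hours

Thu: 8:15 AM–6:28 PM = 10 h 13 min − 20 min = 9 h 53 min → rounds to 10 h 0 min
Fri: 6:23 AM–11:44 AM = 5 h 21 min − 75 min = 4 h 6 min → rounds to 4 h 0 min
Sat: 9:20 AM–9:16 PM = 11 h 56 min → rounds to 12 h 0 min
Sun: 7:55 AM–12:24 PM = 4 h 29 min → rounds to 4 h 30 min
Total credited: 30 h 30 min.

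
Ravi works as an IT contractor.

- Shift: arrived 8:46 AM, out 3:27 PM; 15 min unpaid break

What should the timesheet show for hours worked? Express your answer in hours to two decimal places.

6.43 hours

Shift: 8:46 AM–3:27 PM = 6 h 41 min; less 15 min break → 6 h 26 min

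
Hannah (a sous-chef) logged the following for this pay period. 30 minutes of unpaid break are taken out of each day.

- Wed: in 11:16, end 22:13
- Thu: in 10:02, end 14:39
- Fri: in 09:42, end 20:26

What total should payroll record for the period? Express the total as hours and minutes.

Wed: 11:16–22:13 = 10 h 57 min; less 30 min break → 10 h 27 min
Thu: 10:02–14:39 = 4 h 37 min; less 30 min break → 4 h 7 min
Fri: 09:42–20:26 = 10 h 44 min; less 30 min break → 10 h 14 min
Total: 10 h 27 min + 4 h 7 min + 10 h 14 min = 24 h 48 min.

24 h 48 min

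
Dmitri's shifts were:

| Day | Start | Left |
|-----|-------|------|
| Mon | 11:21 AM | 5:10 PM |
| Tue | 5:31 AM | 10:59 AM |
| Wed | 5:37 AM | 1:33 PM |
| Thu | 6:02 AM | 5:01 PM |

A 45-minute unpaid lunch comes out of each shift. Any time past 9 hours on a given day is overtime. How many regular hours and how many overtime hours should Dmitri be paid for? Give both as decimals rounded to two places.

Mon: 11:21 AM–5:10 PM = 5 h 49 min; less 45 min break → 5 h 4 min
Tue: 5:31 AM–10:59 AM = 5 h 28 min; less 45 min break → 4 h 43 min
Wed: 5:37 AM–1:33 PM = 7 h 56 min; less 45 min break → 7 h 11 min
Thu: 6:02 AM–5:01 PM = 10 h 59 min; less 45 min break → 10 h 14 min
Mon reg 5 h 4 min / OT 0 h 0 min; Tue reg 4 h 43 min / OT 0 h 0 min; Wed reg 7 h 11 min / OT 0 h 0 min; Thu reg 9 h 0 min / OT 1 h 14 min.
Totals: regular 25 h 58 min, overtime 1 h 14 min.

Regular 25.97 hours, overtime 1.23 hours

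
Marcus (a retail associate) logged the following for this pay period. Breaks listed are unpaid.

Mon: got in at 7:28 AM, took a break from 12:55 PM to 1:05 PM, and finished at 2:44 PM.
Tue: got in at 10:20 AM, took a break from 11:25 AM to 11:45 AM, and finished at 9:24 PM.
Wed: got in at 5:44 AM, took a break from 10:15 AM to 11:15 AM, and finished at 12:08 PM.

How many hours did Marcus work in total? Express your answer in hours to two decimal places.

Mon: 7:28 AM–2:44 PM = 7 h 16 min; less 10 min break → 7 h 6 min
Tue: 10:20 AM–9:24 PM = 11 h 4 min; less 20 min break → 10 h 44 min
Wed: 5:44 AM–12:08 PM = 6 h 24 min; less 60 min break → 5 h 24 min
Total: 7 h 6 min + 10 h 44 min + 5 h 24 min = 23 h 14 min.

23.23 hours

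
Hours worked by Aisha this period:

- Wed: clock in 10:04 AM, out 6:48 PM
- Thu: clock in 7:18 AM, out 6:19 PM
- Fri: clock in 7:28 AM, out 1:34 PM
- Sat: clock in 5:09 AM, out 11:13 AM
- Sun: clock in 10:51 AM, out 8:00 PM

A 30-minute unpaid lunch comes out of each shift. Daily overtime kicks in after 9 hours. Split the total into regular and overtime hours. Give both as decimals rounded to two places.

Regular 37.05 hours, overtime 1.52 hours

Wed: 10:04 AM–6:48 PM = 8 h 44 min; less 30 min break → 8 h 14 min
Thu: 7:18 AM–6:19 PM = 11 h 1 min; less 30 min break → 10 h 31 min
Fri: 7:28 AM–1:34 PM = 6 h 6 min; less 30 min break → 5 h 36 min
Sat: 5:09 AM–11:13 AM = 6 h 4 min; less 30 min break → 5 h 34 min
Sun: 10:51 AM–8:00 PM = 9 h 9 min; less 30 min break → 8 h 39 min
Wed reg 8 h 14 min / OT 0 h 0 min; Thu reg 9 h 0 min / OT 1 h 31 min; Fri reg 5 h 36 min / OT 0 h 0 min; Sat reg 5 h 34 min / OT 0 h 0 min; Sun reg 8 h 39 min / OT 0 h 0 min.
Totals: regular 37 h 3 min, overtime 1 h 31 min.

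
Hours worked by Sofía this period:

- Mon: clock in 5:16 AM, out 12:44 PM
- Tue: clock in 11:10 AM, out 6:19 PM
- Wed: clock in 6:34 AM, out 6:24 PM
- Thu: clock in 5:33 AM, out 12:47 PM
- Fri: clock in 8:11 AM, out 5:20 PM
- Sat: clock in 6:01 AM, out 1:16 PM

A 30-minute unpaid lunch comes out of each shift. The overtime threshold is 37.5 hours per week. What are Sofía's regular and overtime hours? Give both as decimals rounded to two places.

Mon: 5:16 AM–12:44 PM = 7 h 28 min; less 30 min break → 6 h 58 min
Tue: 11:10 AM–6:19 PM = 7 h 9 min; less 30 min break → 6 h 39 min
Wed: 6:34 AM–6:24 PM = 11 h 50 min; less 30 min break → 11 h 20 min
Thu: 5:33 AM–12:47 PM = 7 h 14 min; less 30 min break → 6 h 44 min
Fri: 8:11 AM–5:20 PM = 9 h 9 min; less 30 min break → 8 h 39 min
Sat: 6:01 AM–1:16 PM = 7 h 15 min; less 30 min break → 6 h 45 min
Total worked: 47 h 5 min = 47.08 h.
Threshold 37.5 h → overtime 9 h 35 min, regular 37 h 30 min.

Regular 37.50 hours, overtime 9.58 hours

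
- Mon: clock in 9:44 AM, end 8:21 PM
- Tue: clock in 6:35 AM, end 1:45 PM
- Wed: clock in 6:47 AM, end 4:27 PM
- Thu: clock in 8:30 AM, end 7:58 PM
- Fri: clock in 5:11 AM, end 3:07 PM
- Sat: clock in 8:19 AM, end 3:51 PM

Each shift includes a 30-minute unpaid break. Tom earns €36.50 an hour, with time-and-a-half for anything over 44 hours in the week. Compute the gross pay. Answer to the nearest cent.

€2119.74

Mon: 9:44 AM–8:21 PM = 10 h 37 min; less 30 min break → 10 h 7 min
Tue: 6:35 AM–1:45 PM = 7 h 10 min; less 30 min break → 6 h 40 min
Wed: 6:47 AM–4:27 PM = 9 h 40 min; less 30 min break → 9 h 10 min
Thu: 8:30 AM–7:58 PM = 11 h 28 min; less 30 min break → 10 h 58 min
Fri: 5:11 AM–3:07 PM = 9 h 56 min; less 30 min break → 9 h 26 min
Sat: 8:19 AM–3:51 PM = 7 h 32 min; less 30 min break → 7 h 2 min
Total worked: 53 h 23 min = 3203 min.
Regular 44 h 0 min = 2640 min at €36.50/h; overtime 9 h 23 min = 563 min at €54.75/h.
Pay = (2640 × €36.50 + 563 × €54.75) ÷ 60 = €2119.74.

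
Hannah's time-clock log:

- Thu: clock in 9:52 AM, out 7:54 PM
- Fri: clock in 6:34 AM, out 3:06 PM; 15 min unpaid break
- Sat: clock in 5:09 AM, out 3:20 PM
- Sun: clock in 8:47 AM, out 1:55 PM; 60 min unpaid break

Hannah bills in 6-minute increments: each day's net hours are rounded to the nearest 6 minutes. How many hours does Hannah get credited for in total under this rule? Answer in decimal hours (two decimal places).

Thu: 9:52 AM–7:54 PM = 10 h 2 min → rounds to 10 h 0 min
Fri: 6:34 AM–3:06 PM = 8 h 32 min − 15 min = 8 h 17 min → rounds to 8 h 18 min
Sat: 5:09 AM–3:20 PM = 10 h 11 min → rounds to 10 h 12 min
Sun: 8:47 AM–1:55 PM = 5 h 8 min − 60 min = 4 h 8 min → rounds to 4 h 6 min
Total credited: 32 h 36 min.

32.60 hours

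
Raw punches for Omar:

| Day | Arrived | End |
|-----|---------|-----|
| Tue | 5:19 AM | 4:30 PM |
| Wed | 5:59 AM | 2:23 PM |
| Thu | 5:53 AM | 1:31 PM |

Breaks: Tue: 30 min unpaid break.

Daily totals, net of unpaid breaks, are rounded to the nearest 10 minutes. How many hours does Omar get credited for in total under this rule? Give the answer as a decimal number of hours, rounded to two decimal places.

Tue: 5:19 AM–4:30 PM = 11 h 11 min − 30 min = 10 h 41 min → rounds to 10 h 40 min
Wed: 5:59 AM–2:23 PM = 8 h 24 min → rounds to 8 h 20 min
Thu: 5:53 AM–1:31 PM = 7 h 38 min → rounds to 7 h 40 min
Total credited: 26 h 40 min.

26.67 hours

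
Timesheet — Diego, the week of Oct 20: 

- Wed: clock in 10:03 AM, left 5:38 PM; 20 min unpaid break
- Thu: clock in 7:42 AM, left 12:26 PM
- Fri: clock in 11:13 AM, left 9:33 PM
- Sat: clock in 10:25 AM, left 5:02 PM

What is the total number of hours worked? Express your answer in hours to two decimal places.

Wed: 10:03 AM–5:38 PM = 7 h 35 min; less 20 min break → 7 h 15 min
Thu: 7:42 AM–12:26 PM = 4 h 44 min
Fri: 11:13 AM–9:33 PM = 10 h 20 min
Sat: 10:25 AM–5:02 PM = 6 h 37 min
Total: 7 h 15 min + 4 h 44 min + 10 h 20 min + 6 h 37 min = 28 h 56 min.

28.93 hours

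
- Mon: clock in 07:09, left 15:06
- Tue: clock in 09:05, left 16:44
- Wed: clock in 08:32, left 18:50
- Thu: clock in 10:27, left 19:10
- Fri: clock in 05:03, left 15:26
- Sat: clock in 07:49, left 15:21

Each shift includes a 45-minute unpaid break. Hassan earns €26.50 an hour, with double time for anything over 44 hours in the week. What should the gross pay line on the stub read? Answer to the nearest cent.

€1379.77

Mon: 07:09–15:06 = 7 h 57 min; less 45 min break → 7 h 12 min
Tue: 09:05–16:44 = 7 h 39 min; less 45 min break → 6 h 54 min
Wed: 08:32–18:50 = 10 h 18 min; less 45 min break → 9 h 33 min
Thu: 10:27–19:10 = 8 h 43 min; less 45 min break → 7 h 58 min
Fri: 05:03–15:26 = 10 h 23 min; less 45 min break → 9 h 38 min
Sat: 07:49–15:21 = 7 h 32 min; less 45 min break → 6 h 47 min
Total worked: 48 h 2 min = 2882 min.
Regular 44 h 0 min = 2640 min at €26.50/h; overtime 4 h 2 min = 242 min at €53.00/h.
Pay = (2640 × €26.50 + 242 × €53.00) ÷ 60 = €1379.77.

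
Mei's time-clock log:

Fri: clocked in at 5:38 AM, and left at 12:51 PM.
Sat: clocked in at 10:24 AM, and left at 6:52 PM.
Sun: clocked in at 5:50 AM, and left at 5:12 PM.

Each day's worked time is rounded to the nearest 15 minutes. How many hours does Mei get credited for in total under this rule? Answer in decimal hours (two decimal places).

27.00 hours

Fri: 5:38 AM–12:51 PM = 7 h 13 min → rounds to 7 h 15 min
Sat: 10:24 AM–6:52 PM = 8 h 28 min → rounds to 8 h 30 min
Sun: 5:50 AM–5:12 PM = 11 h 22 min → rounds to 11 h 15 min
Total credited: 27 h 0 min.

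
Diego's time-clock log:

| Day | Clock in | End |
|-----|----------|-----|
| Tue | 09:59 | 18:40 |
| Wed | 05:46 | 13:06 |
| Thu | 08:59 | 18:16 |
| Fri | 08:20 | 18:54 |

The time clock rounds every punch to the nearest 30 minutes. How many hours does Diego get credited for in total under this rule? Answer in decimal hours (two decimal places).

Tue: in 09:59→10:00, out 18:40→18:30; 8 h 30 min
Wed: in 05:46→06:00, out 13:06→13:00; 7 h 0 min
Thu: in 08:59→09:00, out 18:16→18:30; 9 h 30 min
Fri: in 08:20→08:30, out 18:54→19:00; 10 h 30 min
Total credited: 35 h 30 min.

35.50 hours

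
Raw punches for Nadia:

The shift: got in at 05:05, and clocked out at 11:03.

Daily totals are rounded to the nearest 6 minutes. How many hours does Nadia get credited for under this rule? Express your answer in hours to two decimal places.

The shift: 05:05–11:03 = 5 h 58 min → rounds to 6 h 0 min

6.00 hours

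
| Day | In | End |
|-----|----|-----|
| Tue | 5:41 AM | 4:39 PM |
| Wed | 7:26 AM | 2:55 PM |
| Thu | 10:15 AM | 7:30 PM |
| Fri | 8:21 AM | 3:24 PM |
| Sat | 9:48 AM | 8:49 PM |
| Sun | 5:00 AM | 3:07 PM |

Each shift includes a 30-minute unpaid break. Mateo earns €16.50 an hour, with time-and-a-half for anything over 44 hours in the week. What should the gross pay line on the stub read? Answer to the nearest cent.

€945.86

Tue: 5:41 AM–4:39 PM = 10 h 58 min; less 30 min break → 10 h 28 min
Wed: 7:26 AM–2:55 PM = 7 h 29 min; less 30 min break → 6 h 59 min
Thu: 10:15 AM–7:30 PM = 9 h 15 min; less 30 min break → 8 h 45 min
Fri: 8:21 AM–3:24 PM = 7 h 3 min; less 30 min break → 6 h 33 min
Sat: 9:48 AM–8:49 PM = 11 h 1 min; less 30 min break → 10 h 31 min
Sun: 5:00 AM–3:07 PM = 10 h 7 min; less 30 min break → 9 h 37 min
Total worked: 52 h 53 min = 3173 min.
Regular 44 h 0 min = 2640 min at €16.50/h; overtime 8 h 53 min = 533 min at €24.75/h.
Pay = (2640 × €16.50 + 533 × €24.75) ÷ 60 = €945.86.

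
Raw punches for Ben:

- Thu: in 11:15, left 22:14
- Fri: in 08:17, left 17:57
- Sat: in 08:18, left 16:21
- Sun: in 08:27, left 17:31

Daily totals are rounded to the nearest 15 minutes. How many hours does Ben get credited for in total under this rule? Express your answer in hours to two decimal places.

Thu: 11:15–22:14 = 10 h 59 min → rounds to 11 h 0 min
Fri: 08:17–17:57 = 9 h 40 min → rounds to 9 h 45 min
Sat: 08:18–16:21 = 8 h 3 min → rounds to 8 h 0 min
Sun: 08:27–17:31 = 9 h 4 min → rounds to 9 h 0 min
Total credited: 37 h 45 min.

37.75 hours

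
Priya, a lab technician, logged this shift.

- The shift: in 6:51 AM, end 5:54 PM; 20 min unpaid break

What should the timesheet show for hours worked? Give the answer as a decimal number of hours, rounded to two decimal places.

The shift: 6:51 AM–5:54 PM = 11 h 3 min; less 20 min break → 10 h 43 min

10.72 hours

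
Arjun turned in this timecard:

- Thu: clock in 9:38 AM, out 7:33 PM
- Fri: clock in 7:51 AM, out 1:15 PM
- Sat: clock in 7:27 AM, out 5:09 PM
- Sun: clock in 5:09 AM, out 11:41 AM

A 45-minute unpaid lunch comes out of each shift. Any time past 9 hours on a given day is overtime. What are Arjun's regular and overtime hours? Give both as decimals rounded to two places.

Thu: 9:38 AM–7:33 PM = 9 h 55 min; less 45 min break → 9 h 10 min
Fri: 7:51 AM–1:15 PM = 5 h 24 min; less 45 min break → 4 h 39 min
Sat: 7:27 AM–5:09 PM = 9 h 42 min; less 45 min break → 8 h 57 min
Sun: 5:09 AM–11:41 AM = 6 h 32 min; less 45 min break → 5 h 47 min
Thu reg 9 h 0 min / OT 0 h 10 min; Fri reg 4 h 39 min / OT 0 h 0 min; Sat reg 8 h 57 min / OT 0 h 0 min; Sun reg 5 h 47 min / OT 0 h 0 min.
Totals: regular 28 h 23 min, overtime 0 h 10 min.

Regular 28.38 hours, overtime 0.17 hours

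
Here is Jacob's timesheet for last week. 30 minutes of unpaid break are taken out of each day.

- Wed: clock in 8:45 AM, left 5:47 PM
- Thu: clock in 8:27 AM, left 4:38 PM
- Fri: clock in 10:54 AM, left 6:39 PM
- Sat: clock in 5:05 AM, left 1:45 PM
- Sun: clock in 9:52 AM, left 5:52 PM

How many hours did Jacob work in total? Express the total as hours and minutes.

39 h 8 min

Wed: 8:45 AM–5:47 PM = 9 h 2 min; less 30 min break → 8 h 32 min
Thu: 8:27 AM–4:38 PM = 8 h 11 min; less 30 min break → 7 h 41 min
Fri: 10:54 AM–6:39 PM = 7 h 45 min; less 30 min break → 7 h 15 min
Sat: 5:05 AM–1:45 PM = 8 h 40 min; less 30 min break → 8 h 10 min
Sun: 9:52 AM–5:52 PM = 8 h 0 min; less 30 min break → 7 h 30 min
Total: 8 h 32 min + 7 h 41 min + 7 h 15 min + 8 h 10 min + 7 h 30 min = 39 h 8 min.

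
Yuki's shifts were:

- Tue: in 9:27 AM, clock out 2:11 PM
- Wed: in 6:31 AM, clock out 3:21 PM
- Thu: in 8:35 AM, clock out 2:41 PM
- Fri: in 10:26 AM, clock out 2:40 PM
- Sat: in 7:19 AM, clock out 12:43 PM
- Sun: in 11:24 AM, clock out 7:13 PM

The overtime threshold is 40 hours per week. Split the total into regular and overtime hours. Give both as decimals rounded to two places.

Tue: 9:27 AM–2:11 PM = 4 h 44 min
Wed: 6:31 AM–3:21 PM = 8 h 50 min
Thu: 8:35 AM–2:41 PM = 6 h 6 min
Fri: 10:26 AM–2:40 PM = 4 h 14 min
Sat: 7:19 AM–12:43 PM = 5 h 24 min
Sun: 11:24 AM–7:13 PM = 7 h 49 min
Total worked: 37 h 7 min = 37.12 h.
Threshold 40 h → overtime 0 h 0 min, regular 37 h 7 min.

Regular 37.12 hours, overtime 0.00 hours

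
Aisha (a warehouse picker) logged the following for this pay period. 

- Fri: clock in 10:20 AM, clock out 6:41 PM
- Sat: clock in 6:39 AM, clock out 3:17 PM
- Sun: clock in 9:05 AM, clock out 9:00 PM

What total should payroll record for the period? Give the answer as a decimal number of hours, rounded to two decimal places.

28.90 hours

Fri: 10:20 AM–6:41 PM = 8 h 21 min
Sat: 6:39 AM–3:17 PM = 8 h 38 min
Sun: 9:05 AM–9:00 PM = 11 h 55 min
Total: 8 h 21 min + 8 h 38 min + 11 h 55 min = 28 h 54 min.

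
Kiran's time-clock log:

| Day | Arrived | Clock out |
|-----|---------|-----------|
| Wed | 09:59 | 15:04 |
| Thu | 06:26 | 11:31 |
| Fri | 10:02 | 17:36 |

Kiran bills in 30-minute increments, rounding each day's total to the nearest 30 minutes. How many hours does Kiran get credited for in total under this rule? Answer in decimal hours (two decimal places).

Wed: 09:59–15:04 = 5 h 5 min → rounds to 5 h 0 min
Thu: 06:26–11:31 = 5 h 5 min → rounds to 5 h 0 min
Fri: 10:02–17:36 = 7 h 34 min → rounds to 7 h 30 min
Total credited: 17 h 30 min.

17.50 hours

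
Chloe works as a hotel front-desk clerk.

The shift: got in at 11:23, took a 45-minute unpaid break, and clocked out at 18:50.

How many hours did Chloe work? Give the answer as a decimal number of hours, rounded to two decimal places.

The shift: 11:23–18:50 = 7 h 27 min; less 45 min break → 6 h 42 min

6.70 hours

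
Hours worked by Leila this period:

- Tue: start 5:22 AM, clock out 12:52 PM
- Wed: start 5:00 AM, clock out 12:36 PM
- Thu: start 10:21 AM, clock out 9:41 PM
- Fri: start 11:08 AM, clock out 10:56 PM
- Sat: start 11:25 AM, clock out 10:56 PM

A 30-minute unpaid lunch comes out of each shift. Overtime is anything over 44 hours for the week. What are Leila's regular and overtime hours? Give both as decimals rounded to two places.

Regular 44.00 hours, overtime 3.25 hours

Tue: 5:22 AM–12:52 PM = 7 h 30 min; less 30 min break → 7 h 0 min
Wed: 5:00 AM–12:36 PM = 7 h 36 min; less 30 min break → 7 h 6 min
Thu: 10:21 AM–9:41 PM = 11 h 20 min; less 30 min break → 10 h 50 min
Fri: 11:08 AM–10:56 PM = 11 h 48 min; less 30 min break → 11 h 18 min
Sat: 11:25 AM–10:56 PM = 11 h 31 min; less 30 min break → 11 h 1 min
Total worked: 47 h 15 min = 47.25 h.
Threshold 44 h → overtime 3 h 15 min, regular 44 h 0 min.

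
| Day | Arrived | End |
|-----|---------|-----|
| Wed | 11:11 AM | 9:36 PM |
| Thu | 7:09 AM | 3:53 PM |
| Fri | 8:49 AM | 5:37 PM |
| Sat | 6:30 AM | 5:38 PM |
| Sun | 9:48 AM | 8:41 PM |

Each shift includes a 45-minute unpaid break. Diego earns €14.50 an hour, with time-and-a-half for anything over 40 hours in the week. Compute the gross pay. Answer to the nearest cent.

Wed: 11:11 AM–9:36 PM = 10 h 25 min; less 45 min break → 9 h 40 min
Thu: 7:09 AM–3:53 PM = 8 h 44 min; less 45 min break → 7 h 59 min
Fri: 8:49 AM–5:37 PM = 8 h 48 min; less 45 min break → 8 h 3 min
Sat: 6:30 AM–5:38 PM = 11 h 8 min; less 45 min break → 10 h 23 min
Sun: 9:48 AM–8:41 PM = 10 h 53 min; less 45 min break → 10 h 8 min
Total worked: 46 h 13 min = 2773 min.
Regular 40 h 0 min = 2400 min at €14.50/h; overtime 6 h 13 min = 373 min at €21.75/h.
Pay = (2400 × €14.50 + 373 × €21.75) ÷ 60 = €715.21.

€715.21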